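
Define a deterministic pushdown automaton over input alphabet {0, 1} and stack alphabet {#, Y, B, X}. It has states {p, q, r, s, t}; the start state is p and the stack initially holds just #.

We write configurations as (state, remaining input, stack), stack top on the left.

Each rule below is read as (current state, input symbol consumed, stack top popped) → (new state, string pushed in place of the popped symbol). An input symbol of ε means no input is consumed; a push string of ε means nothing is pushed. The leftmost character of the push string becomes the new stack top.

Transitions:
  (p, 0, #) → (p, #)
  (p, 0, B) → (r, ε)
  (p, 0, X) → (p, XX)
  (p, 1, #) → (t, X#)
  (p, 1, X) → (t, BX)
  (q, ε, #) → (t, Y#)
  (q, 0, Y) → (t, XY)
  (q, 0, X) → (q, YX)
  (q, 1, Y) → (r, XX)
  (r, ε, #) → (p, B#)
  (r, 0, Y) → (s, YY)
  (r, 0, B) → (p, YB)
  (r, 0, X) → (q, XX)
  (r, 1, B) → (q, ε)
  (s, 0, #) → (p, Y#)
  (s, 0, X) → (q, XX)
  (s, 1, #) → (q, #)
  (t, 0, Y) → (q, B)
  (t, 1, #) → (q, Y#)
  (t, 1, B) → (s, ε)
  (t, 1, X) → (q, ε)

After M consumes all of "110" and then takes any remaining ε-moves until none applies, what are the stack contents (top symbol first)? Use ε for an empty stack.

B#

(p, 110, #)
  read 1, top #: go to t, push X# → (t, 10, X#)
  read 1, top X: go to q, push ε → (q, 0, #)
  ε-move, top #: go to t, push Y# → (t, 0, Y#)
  read 0, top Y: go to q, push B → (q, ε, B#)
All input consumed in state q with stack B#.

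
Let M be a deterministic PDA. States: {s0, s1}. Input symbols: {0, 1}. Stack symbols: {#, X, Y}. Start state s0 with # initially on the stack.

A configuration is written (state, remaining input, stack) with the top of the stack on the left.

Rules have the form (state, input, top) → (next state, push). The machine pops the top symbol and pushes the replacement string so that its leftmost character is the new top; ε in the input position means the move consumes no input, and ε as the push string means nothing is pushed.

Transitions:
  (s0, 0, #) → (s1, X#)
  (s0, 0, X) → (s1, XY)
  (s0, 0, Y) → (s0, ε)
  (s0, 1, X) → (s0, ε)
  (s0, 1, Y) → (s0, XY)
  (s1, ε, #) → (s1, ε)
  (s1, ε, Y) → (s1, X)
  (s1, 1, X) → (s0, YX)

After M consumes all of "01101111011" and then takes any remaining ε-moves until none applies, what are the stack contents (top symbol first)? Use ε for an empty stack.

XYXYYXYYX#

(s0, 01101111011, #) ⊢ (s1, 1101111011, X#) ⊢ (s0, 101111011, YX#) ⊢ (s0, 01111011, XYX#) ⊢ (s1, 1111011, XYYX#) ⊢ (s0, 111011, YXYYX#) ⊢ (s0, 11011, XYXYYX#) ⊢ (s0, 1011, YXYYX#) ⊢ (s0, 011, XYXYYX#) ⊢ (s1, 11, XYYXYYX#) ⊢ (s0, 1, YXYYXYYX#) ⊢ (s0, ε, XYXYYXYYX#)
All input consumed in state s0 with stack XYXYYXYYX#.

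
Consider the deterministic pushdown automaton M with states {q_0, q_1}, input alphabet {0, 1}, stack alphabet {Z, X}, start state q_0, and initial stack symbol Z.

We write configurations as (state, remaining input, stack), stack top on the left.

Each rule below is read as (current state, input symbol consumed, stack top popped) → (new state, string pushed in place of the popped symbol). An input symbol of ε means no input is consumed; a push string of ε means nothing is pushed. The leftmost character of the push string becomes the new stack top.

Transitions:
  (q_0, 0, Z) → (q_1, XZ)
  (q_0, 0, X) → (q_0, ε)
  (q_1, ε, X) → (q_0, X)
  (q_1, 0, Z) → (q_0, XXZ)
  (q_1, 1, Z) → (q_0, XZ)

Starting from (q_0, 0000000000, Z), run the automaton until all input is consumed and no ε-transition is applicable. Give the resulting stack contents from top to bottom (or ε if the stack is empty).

(q_0, 0000000000, Z)
  read 0, top Z: go to q_1, push XZ → (q_1, 000000000, XZ)
  ε-move, top X: go to q_0, push X → (q_0, 000000000, XZ)
  read 0, top X: go to q_0, push ε → (q_0, 00000000, Z)
  read 0, top Z: go to q_1, push XZ → (q_1, 0000000, XZ)
  ε-move, top X: go to q_0, push X → (q_0, 0000000, XZ)
  read 0, top X: go to q_0, push ε → (q_0, 000000, Z)
  read 0, top Z: go to q_1, push XZ → (q_1, 00000, XZ)
  ε-move, top X: go to q_0, push X → (q_0, 00000, XZ)
  read 0, top X: go to q_0, push ε → (q_0, 0000, Z)
  read 0, top Z: go to q_1, push XZ → (q_1, 000, XZ)
  ε-move, top X: go to q_0, push X → (q_0, 000, XZ)
  read 0, top X: go to q_0, push ε → (q_0, 00, Z)
  read 0, top Z: go to q_1, push XZ → (q_1, 0, XZ)
  ε-move, top X: go to q_0, push X → (q_0, 0, XZ)
  read 0, top X: go to q_0, push ε → (q_0, ε, Z)
All input consumed in state q_0 with stack Z.

Z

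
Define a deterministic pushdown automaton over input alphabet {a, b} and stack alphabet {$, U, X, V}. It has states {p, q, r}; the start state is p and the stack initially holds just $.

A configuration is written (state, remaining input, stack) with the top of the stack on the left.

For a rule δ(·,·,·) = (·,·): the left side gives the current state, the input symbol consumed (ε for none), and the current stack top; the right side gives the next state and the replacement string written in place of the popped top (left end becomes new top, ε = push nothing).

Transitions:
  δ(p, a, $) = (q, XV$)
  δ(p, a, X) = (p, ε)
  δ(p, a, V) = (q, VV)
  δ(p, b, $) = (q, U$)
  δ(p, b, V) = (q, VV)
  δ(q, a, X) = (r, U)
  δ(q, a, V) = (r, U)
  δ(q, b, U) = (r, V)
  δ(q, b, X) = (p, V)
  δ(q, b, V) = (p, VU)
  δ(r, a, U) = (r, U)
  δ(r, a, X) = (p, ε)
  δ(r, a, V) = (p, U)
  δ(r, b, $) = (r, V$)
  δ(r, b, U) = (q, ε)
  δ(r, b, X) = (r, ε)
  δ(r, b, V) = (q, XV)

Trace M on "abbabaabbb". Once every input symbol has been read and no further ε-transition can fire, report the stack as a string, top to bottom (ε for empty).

VVU$

(p, abbabaabbb, $) ⊢ (q, bbabaabbb, XV$) ⊢ (p, babaabbb, VV$) ⊢ (q, abaabbb, VVV$) ⊢ (r, baabbb, UVV$) ⊢ (q, aabbb, VV$) ⊢ (r, abbb, UV$) ⊢ (r, bbb, UV$) ⊢ (q, bb, V$) ⊢ (p, b, VU$) ⊢ (q, ε, VVU$)
All input consumed in state q with stack VVU$.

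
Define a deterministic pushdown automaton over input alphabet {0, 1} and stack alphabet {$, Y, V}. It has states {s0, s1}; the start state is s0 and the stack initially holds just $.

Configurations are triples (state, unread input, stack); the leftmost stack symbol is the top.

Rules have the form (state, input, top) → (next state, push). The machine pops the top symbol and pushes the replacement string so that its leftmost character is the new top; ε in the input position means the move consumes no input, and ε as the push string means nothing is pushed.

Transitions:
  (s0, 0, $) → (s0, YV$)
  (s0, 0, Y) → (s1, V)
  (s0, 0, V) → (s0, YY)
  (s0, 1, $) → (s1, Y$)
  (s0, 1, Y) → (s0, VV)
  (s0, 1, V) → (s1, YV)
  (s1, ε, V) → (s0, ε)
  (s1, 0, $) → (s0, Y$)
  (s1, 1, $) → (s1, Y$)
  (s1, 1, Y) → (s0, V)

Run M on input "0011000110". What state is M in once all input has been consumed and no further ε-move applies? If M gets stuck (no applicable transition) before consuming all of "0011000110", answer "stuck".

s0

(s0, 0011000110, $)
  read 0, top $: go to s0, push YV$ → (s0, 011000110, YV$)
  read 0, top Y: go to s1, push V → (s1, 11000110, VV$)
  ε-move, top V: go to s0, push ε → (s0, 11000110, V$)
  read 1, top V: go to s1, push YV → (s1, 1000110, YV$)
  read 1, top Y: go to s0, push V → (s0, 000110, VV$)
  read 0, top V: go to s0, push YY → (s0, 00110, YYV$)
  read 0, top Y: go to s1, push V → (s1, 0110, VYV$)
  ε-move, top V: go to s0, push ε → (s0, 0110, YV$)
  read 0, top Y: go to s1, push V → (s1, 110, VV$)
  ε-move, top V: go to s0, push ε → (s0, 110, V$)
  read 1, top V: go to s1, push YV → (s1, 10, YV$)
  read 1, top Y: go to s0, push V → (s0, 0, VV$)
  read 0, top V: go to s0, push YY → (s0, ε, YYV$)
All input consumed; M is in state s0.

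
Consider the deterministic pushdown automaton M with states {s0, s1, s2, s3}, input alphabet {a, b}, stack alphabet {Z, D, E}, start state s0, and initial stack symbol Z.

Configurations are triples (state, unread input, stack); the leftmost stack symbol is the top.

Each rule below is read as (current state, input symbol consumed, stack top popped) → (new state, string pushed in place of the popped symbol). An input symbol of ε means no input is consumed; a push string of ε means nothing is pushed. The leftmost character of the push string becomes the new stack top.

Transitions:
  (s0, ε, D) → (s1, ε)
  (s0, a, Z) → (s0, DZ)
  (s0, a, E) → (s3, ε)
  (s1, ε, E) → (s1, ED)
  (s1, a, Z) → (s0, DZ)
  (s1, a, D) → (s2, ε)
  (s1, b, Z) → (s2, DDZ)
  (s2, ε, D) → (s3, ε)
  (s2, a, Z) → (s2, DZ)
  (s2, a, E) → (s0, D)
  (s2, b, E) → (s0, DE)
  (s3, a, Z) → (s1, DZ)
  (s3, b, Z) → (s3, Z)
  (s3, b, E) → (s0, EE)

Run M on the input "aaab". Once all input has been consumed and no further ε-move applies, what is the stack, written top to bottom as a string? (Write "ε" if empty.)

DZ

(s0, aaab, Z)
  read a, top Z: go to s0, push DZ → (s0, aab, DZ)
  ε-move, top D: go to s1, push ε → (s1, aab, Z)
  read a, top Z: go to s0, push DZ → (s0, ab, DZ)
  ε-move, top D: go to s1, push ε → (s1, ab, Z)
  read a, top Z: go to s0, push DZ → (s0, b, DZ)
  ε-move, top D: go to s1, push ε → (s1, b, Z)
  read b, top Z: go to s2, push DDZ → (s2, ε, DDZ)
  ε-move, top D: go to s3, push ε → (s3, ε, DZ)
All input consumed in state s3 with stack DZ.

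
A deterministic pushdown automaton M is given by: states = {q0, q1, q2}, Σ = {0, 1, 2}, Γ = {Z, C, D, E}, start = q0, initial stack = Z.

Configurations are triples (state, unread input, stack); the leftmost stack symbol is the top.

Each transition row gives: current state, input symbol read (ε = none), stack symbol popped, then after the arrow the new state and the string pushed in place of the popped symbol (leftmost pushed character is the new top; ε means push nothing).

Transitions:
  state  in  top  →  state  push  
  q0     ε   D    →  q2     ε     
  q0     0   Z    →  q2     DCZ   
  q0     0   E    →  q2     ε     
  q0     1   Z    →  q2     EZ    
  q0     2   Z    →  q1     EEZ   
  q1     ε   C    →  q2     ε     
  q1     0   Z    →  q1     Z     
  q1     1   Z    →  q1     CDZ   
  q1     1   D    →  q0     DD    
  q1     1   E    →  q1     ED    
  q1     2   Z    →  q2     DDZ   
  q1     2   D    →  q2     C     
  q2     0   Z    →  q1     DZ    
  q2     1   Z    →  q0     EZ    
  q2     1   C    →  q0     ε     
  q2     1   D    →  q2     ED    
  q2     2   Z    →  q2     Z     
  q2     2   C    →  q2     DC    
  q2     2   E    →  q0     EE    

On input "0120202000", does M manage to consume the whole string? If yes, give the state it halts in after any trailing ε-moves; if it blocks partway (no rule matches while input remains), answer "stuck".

stuck

(q0, 0120202000, Z)
  read 0, top Z: go to q2, push DCZ → (q2, 120202000, DCZ)
  read 1, top D: go to q2, push ED → (q2, 20202000, EDCZ)
  read 2, top E: go to q0, push EE → (q0, 0202000, EEDCZ)
  read 0, top E: go to q2, push ε → (q2, 202000, EDCZ)
  read 2, top E: go to q0, push EE → (q0, 02000, EEDCZ)
  read 0, top E: go to q2, push ε → (q2, 2000, EDCZ)
  read 2, top E: go to q0, push EE → (q0, 000, EEDCZ)
  read 0, top E: go to q2, push ε → (q2, 00, EDCZ)
No transition for (q2, 0, top E); M blocks with input 00 remaining.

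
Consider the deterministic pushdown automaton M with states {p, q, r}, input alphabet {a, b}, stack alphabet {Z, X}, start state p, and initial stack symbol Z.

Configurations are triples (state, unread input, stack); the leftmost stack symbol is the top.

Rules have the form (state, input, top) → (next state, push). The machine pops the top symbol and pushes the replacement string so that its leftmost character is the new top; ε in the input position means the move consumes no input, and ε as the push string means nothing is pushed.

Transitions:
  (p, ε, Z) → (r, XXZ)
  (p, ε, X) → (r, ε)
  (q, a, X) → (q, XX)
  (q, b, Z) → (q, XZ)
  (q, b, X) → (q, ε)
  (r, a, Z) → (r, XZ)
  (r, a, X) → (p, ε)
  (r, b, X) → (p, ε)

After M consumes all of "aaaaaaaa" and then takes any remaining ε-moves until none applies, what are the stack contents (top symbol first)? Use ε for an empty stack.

(p, aaaaaaaa, Z)
  ε-move, top Z: go to r, push XXZ → (r, aaaaaaaa, XXZ)
  read a, top X: go to p, push ε → (p, aaaaaaa, XZ)
  ε-move, top X: go to r, push ε → (r, aaaaaaa, Z)
  read a, top Z: go to r, push XZ → (r, aaaaaa, XZ)
  read a, top X: go to p, push ε → (p, aaaaa, Z)
  ε-move, top Z: go to r, push XXZ → (r, aaaaa, XXZ)
  read a, top X: go to p, push ε → (p, aaaa, XZ)
  ε-move, top X: go to r, push ε → (r, aaaa, Z)
  read a, top Z: go to r, push XZ → (r, aaa, XZ)
  read a, top X: go to p, push ε → (p, aa, Z)
  ε-move, top Z: go to r, push XXZ → (r, aa, XXZ)
  read a, top X: go to p, push ε → (p, a, XZ)
  ε-move, top X: go to r, push ε → (r, a, Z)
  read a, top Z: go to r, push XZ → (r, ε, XZ)
All input consumed in state r with stack XZ.

XZ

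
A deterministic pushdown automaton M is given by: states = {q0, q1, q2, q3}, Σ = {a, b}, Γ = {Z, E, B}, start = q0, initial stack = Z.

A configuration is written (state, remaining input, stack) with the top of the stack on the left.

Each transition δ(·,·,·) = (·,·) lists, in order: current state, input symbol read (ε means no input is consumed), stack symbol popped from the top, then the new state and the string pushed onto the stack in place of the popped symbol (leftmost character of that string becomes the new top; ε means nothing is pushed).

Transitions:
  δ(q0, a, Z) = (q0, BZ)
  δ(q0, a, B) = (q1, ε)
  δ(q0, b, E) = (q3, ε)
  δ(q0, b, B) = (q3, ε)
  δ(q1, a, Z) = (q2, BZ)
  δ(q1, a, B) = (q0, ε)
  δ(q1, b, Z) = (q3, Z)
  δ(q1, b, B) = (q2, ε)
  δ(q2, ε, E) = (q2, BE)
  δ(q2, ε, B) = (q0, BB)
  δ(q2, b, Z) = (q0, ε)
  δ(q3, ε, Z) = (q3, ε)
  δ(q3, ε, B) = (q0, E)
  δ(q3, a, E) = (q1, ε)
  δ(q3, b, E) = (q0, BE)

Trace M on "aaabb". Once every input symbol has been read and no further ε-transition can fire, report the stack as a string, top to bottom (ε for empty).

(q0, aaabb, Z) ⊢ (q0, aabb, BZ) ⊢ (q1, abb, Z) ⊢ (q2, bb, BZ) ⊢ (q0, bb, BBZ) ⊢ (q3, b, BZ) ⊢ (q0, b, EZ) ⊢ (q3, ε, Z) ⊢ (q3, ε, ε)
All input consumed in state q3 with stack ε.

ε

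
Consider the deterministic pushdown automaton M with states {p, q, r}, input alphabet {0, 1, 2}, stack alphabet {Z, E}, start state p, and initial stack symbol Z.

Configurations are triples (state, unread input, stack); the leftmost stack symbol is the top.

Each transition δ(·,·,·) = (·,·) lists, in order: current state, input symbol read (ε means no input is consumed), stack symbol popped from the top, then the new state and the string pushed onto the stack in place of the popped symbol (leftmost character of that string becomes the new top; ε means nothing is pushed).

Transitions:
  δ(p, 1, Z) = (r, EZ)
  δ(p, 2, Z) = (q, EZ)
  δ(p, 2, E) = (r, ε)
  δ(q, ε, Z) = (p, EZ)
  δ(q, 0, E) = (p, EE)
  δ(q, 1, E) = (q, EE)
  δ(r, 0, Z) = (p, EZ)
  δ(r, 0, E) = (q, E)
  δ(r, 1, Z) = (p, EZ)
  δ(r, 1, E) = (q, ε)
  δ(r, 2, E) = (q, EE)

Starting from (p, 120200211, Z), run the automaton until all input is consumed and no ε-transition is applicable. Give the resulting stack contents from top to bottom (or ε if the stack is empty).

EEZ

(p, 120200211, Z) ⊢ (r, 20200211, EZ) ⊢ (q, 0200211, EEZ) ⊢ (p, 200211, EEEZ) ⊢ (r, 00211, EEZ) ⊢ (q, 0211, EEZ) ⊢ (p, 211, EEEZ) ⊢ (r, 11, EEZ) ⊢ (q, 1, EZ) ⊢ (q, ε, EEZ)
All input consumed in state q with stack EEZ.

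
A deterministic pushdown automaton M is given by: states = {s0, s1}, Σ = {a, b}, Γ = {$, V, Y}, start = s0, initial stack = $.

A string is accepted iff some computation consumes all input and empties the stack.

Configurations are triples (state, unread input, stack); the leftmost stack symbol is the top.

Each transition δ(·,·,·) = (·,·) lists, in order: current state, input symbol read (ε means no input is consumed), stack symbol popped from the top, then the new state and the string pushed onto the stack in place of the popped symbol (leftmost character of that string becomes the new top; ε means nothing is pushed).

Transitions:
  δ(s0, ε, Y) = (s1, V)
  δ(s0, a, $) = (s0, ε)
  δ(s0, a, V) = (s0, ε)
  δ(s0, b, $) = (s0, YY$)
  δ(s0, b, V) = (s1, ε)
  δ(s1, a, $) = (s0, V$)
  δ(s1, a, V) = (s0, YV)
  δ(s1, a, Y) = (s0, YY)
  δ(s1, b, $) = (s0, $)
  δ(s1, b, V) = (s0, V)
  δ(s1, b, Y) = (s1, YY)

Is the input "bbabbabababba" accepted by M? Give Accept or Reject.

Accept

(s0, bbabbabababba, $)
  read b, top $: go to s0, push YY$ → (s0, babbabababba, YY$)
  ε-move, top Y: go to s1, push V → (s1, babbabababba, VY$)
  read b, top V: go to s0, push V → (s0, abbabababba, VY$)
  read a, top V: go to s0, push ε → (s0, bbabababba, Y$)
  ε-move, top Y: go to s1, push V → (s1, bbabababba, V$)
  read b, top V: go to s0, push V → (s0, babababba, V$)
  read b, top V: go to s1, push ε → (s1, abababba, $)
  read a, top $: go to s0, push V$ → (s0, bababba, V$)
  read b, top V: go to s1, push ε → (s1, ababba, $)
  read a, top $: go to s0, push V$ → (s0, babba, V$)
  read b, top V: go to s1, push ε → (s1, abba, $)
  read a, top $: go to s0, push V$ → (s0, bba, V$)
  read b, top V: go to s1, push ε → (s1, ba, $)
  read b, top $: go to s0, push $ → (s0, a, $)
  read a, top $: go to s0, push ε → (s0, ε, ε)
All input consumed and the stack is empty.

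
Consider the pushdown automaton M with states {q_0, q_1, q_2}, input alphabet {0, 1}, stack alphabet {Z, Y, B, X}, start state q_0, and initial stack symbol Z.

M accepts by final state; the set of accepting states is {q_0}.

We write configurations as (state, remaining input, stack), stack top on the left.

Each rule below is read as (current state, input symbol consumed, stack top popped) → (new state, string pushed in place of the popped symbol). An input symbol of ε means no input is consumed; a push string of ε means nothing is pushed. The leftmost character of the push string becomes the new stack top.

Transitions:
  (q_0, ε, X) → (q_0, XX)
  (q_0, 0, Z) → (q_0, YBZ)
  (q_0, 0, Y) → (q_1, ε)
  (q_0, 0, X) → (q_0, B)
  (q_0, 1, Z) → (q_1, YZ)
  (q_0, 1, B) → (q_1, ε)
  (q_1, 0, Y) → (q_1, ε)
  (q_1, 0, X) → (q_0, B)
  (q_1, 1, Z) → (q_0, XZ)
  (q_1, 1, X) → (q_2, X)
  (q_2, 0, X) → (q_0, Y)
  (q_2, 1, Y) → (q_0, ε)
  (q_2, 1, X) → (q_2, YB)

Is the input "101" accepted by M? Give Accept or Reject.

Accept

One accepting computation: (q_0, 101, Z) ⊢ (q_1, 01, YZ) ⊢ (q_1, 1, Z) ⊢ (q_0, ε, XZ)
All input consumed and state q_0 ∈ F.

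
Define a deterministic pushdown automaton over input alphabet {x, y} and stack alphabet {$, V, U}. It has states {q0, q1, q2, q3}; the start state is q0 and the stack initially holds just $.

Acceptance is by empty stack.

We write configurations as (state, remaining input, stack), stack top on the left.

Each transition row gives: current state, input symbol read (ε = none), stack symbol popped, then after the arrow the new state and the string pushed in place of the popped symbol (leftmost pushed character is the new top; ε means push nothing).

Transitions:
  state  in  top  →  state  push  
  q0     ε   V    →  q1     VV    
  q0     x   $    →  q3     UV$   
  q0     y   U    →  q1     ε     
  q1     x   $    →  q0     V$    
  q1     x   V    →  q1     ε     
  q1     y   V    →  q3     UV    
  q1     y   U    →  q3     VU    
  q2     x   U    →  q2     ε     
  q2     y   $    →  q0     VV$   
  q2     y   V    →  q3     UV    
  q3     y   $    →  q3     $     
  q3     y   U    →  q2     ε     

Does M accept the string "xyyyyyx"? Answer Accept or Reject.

(q0, xyyyyyx, $) ⊢ (q3, yyyyyx, UV$) ⊢ (q2, yyyyx, V$) ⊢ (q3, yyyx, UV$) ⊢ (q2, yyx, V$) ⊢ (q3, yx, UV$) ⊢ (q2, x, V$)
No transition applies at (q2, x, V$); input not fully consumed.

Reject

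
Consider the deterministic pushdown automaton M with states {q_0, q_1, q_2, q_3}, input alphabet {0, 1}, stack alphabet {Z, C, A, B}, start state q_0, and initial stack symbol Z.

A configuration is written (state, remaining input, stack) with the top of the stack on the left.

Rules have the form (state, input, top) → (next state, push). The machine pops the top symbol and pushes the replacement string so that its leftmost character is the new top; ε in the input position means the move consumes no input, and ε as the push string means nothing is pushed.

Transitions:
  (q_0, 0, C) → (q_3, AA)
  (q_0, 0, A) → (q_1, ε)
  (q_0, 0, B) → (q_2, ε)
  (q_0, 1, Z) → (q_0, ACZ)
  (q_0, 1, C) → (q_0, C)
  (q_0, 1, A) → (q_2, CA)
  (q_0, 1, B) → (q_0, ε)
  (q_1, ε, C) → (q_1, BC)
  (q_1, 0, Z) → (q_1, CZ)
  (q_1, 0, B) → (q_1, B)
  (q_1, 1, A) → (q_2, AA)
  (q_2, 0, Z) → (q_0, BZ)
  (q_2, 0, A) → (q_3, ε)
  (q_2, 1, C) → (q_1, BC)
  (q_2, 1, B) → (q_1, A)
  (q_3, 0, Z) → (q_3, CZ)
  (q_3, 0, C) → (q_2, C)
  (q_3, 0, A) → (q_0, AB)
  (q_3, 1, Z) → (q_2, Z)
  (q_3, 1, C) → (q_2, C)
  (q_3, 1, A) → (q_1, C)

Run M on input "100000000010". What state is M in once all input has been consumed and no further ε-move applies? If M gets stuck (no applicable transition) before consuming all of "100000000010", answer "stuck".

(q_0, 100000000010, Z)
  read 1, top Z: go to q_0, push ACZ → (q_0, 00000000010, ACZ)
  read 0, top A: go to q_1, push ε → (q_1, 0000000010, CZ)
  ε-move, top C: go to q_1, push BC → (q_1, 0000000010, BCZ)
  read 0, top B: go to q_1, push B → (q_1, 000000010, BCZ)
  read 0, top B: go to q_1, push B → (q_1, 00000010, BCZ)
  read 0, top B: go to q_1, push B → (q_1, 0000010, BCZ)
  read 0, top B: go to q_1, push B → (q_1, 000010, BCZ)
  read 0, top B: go to q_1, push B → (q_1, 00010, BCZ)
  read 0, top B: go to q_1, push B → (q_1, 0010, BCZ)
  read 0, top B: go to q_1, push B → (q_1, 010, BCZ)
  read 0, top B: go to q_1, push B → (q_1, 10, BCZ)
No transition for (q_1, 1, top B); M blocks with input 10 remaining.

stuck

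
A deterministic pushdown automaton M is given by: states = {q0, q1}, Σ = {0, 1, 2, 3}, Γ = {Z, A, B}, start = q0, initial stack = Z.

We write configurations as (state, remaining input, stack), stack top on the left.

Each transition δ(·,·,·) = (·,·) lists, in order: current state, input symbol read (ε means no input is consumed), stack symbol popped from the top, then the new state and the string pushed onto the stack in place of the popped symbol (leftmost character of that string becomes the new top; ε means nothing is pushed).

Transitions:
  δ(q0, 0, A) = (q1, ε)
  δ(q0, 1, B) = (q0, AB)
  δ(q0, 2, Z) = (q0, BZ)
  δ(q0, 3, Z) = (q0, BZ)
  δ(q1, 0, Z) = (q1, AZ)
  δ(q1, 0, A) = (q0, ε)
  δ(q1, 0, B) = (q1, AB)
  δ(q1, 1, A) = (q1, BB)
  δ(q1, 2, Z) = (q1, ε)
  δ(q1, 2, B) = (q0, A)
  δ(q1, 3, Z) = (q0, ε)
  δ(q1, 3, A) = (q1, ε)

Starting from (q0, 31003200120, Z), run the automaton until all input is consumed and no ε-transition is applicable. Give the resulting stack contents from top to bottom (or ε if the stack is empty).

(q0, 31003200120, Z)
  read 3, top Z: go to q0, push BZ → (q0, 1003200120, BZ)
  read 1, top B: go to q0, push AB → (q0, 003200120, ABZ)
  read 0, top A: go to q1, push ε → (q1, 03200120, BZ)
  read 0, top B: go to q1, push AB → (q1, 3200120, ABZ)
  read 3, top A: go to q1, push ε → (q1, 200120, BZ)
  read 2, top B: go to q0, push A → (q0, 00120, AZ)
  read 0, top A: go to q1, push ε → (q1, 0120, Z)
  read 0, top Z: go to q1, push AZ → (q1, 120, AZ)
  read 1, top A: go to q1, push BB → (q1, 20, BBZ)
  read 2, top B: go to q0, push A → (q0, 0, ABZ)
  read 0, top A: go to q1, push ε → (q1, ε, BZ)
All input consumed in state q1 with stack BZ.

BZ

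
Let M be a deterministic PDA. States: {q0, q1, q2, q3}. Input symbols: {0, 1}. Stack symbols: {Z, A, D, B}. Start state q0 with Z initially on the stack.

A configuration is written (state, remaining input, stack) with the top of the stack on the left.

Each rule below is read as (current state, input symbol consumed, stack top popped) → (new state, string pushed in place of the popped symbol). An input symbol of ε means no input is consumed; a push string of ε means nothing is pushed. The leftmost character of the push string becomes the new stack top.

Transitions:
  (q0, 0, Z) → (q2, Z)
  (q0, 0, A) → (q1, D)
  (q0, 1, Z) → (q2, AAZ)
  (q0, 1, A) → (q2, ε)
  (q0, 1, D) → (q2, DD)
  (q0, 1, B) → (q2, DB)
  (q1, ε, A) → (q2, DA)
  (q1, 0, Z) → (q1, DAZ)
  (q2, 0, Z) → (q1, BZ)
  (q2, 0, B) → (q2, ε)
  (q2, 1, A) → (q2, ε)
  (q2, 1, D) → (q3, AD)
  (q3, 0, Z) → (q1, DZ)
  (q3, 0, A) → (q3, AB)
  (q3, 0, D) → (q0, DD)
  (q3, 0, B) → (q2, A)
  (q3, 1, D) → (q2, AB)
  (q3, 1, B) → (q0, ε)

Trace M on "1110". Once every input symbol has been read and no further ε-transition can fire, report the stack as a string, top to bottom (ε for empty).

BZ

(q0, 1110, Z) ⊢ (q2, 110, AAZ) ⊢ (q2, 10, AZ) ⊢ (q2, 0, Z) ⊢ (q1, ε, BZ)
All input consumed in state q1 with stack BZ.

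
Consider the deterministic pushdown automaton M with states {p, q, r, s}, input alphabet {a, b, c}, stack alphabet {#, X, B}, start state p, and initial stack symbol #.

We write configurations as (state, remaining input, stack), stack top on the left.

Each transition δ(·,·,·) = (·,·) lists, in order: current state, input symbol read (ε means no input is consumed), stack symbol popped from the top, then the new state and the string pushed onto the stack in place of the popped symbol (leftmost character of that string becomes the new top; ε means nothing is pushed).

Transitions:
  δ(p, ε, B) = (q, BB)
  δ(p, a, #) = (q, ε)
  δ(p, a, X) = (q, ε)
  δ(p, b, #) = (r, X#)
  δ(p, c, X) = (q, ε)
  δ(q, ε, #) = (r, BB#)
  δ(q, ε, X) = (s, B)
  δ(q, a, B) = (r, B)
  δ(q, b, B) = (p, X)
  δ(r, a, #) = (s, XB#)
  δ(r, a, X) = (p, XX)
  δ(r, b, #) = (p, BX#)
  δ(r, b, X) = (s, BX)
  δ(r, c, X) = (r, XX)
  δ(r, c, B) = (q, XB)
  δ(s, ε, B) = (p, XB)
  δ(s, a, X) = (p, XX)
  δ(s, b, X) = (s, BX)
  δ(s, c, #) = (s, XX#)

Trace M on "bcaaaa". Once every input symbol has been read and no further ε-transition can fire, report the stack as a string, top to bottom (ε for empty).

BX#

(p, bcaaaa, #) ⊢ (r, caaaa, X#) ⊢ (r, aaaa, XX#) ⊢ (p, aaa, XXX#) ⊢ (q, aa, XX#) ⊢ (s, aa, BX#) ⊢ (p, aa, XBX#) ⊢ (q, a, BX#) ⊢ (r, ε, BX#)
All input consumed in state r with stack BX#.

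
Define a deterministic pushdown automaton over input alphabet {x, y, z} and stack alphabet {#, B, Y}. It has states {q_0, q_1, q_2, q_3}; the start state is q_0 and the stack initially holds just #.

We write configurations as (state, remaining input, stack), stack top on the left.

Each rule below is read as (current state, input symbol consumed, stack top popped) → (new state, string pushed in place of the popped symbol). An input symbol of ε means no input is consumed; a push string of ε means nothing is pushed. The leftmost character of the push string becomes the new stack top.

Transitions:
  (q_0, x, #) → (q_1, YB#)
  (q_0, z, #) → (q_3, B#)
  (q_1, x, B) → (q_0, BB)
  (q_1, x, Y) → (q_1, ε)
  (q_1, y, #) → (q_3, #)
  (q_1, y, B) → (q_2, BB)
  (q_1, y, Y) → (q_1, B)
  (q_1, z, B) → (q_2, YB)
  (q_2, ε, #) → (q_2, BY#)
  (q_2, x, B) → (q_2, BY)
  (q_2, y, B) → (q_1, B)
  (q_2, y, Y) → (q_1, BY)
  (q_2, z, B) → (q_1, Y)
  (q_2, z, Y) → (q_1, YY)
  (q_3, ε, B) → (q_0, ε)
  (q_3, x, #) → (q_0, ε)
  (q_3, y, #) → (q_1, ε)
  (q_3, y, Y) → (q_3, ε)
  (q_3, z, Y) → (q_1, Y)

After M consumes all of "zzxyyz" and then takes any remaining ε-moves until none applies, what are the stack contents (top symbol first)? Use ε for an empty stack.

YBB#

(q_0, zzxyyz, #)
  read z, top #: go to q_3, push B# → (q_3, zxyyz, B#)
  ε-move, top B: go to q_0, push ε → (q_0, zxyyz, #)
  read z, top #: go to q_3, push B# → (q_3, xyyz, B#)
  ε-move, top B: go to q_0, push ε → (q_0, xyyz, #)
  read x, top #: go to q_1, push YB# → (q_1, yyz, YB#)
  read y, top Y: go to q_1, push B → (q_1, yz, BB#)
  read y, top B: go to q_2, push BB → (q_2, z, BBB#)
  read z, top B: go to q_1, push Y → (q_1, ε, YBB#)
All input consumed in state q_1 with stack YBB#.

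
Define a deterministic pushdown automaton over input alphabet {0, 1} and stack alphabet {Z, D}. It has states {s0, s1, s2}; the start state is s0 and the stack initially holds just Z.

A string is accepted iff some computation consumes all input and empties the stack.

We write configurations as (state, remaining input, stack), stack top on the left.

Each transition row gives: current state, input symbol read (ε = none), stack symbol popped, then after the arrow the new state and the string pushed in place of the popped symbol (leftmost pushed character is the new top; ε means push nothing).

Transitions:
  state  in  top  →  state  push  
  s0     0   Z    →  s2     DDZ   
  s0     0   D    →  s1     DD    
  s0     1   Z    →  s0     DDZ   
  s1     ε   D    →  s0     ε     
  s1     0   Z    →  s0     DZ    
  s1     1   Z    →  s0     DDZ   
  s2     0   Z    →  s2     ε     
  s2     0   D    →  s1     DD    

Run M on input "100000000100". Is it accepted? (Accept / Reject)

(s0, 100000000100, Z)
  read 1, top Z: go to s0, push DDZ → (s0, 00000000100, DDZ)
  read 0, top D: go to s1, push DD → (s1, 0000000100, DDDZ)
  ε-move, top D: go to s0, push ε → (s0, 0000000100, DDZ)
  read 0, top D: go to s1, push DD → (s1, 000000100, DDDZ)
  ε-move, top D: go to s0, push ε → (s0, 000000100, DDZ)
  read 0, top D: go to s1, push DD → (s1, 00000100, DDDZ)
  ε-move, top D: go to s0, push ε → (s0, 00000100, DDZ)
  read 0, top D: go to s1, push DD → (s1, 0000100, DDDZ)
  ε-move, top D: go to s0, push ε → (s0, 0000100, DDZ)
  read 0, top D: go to s1, push DD → (s1, 000100, DDDZ)
  ε-move, top D: go to s0, push ε → (s0, 000100, DDZ)
  read 0, top D: go to s1, push DD → (s1, 00100, DDDZ)
  ε-move, top D: go to s0, push ε → (s0, 00100, DDZ)
  read 0, top D: go to s1, push DD → (s1, 0100, DDDZ)
  ε-move, top D: go to s0, push ε → (s0, 0100, DDZ)
  read 0, top D: go to s1, push DD → (s1, 100, DDDZ)
  ε-move, top D: go to s0, push ε → (s0, 100, DDZ)
No transition applies at (s0, 100, DDZ); input not fully consumed.

Reject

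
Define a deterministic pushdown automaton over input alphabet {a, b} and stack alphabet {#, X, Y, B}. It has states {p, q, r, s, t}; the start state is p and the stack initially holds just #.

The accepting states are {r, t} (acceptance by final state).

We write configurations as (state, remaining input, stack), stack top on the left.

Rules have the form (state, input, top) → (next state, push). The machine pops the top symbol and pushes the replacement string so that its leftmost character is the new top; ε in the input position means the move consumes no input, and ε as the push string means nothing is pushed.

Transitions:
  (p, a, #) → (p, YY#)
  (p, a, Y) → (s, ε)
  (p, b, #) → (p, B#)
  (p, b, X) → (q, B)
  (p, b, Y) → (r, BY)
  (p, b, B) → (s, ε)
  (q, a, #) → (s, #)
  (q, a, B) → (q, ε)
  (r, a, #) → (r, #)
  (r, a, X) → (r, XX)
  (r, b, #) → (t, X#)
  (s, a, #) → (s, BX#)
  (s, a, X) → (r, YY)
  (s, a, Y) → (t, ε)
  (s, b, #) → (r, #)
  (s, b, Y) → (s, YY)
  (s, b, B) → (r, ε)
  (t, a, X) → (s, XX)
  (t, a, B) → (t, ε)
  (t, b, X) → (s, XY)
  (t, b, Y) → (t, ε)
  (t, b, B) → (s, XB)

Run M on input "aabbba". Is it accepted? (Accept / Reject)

(p, aabbba, #)
  read a, top #: go to p, push YY# → (p, abbba, YY#)
  read a, top Y: go to s, push ε → (s, bbba, Y#)
  read b, top Y: go to s, push YY → (s, bba, YY#)
  read b, top Y: go to s, push YY → (s, ba, YYY#)
  read b, top Y: go to s, push YY → (s, a, YYYY#)
  read a, top Y: go to t, push ε → (t, ε, YYY#)
All input consumed; state t ∈ F.

Accept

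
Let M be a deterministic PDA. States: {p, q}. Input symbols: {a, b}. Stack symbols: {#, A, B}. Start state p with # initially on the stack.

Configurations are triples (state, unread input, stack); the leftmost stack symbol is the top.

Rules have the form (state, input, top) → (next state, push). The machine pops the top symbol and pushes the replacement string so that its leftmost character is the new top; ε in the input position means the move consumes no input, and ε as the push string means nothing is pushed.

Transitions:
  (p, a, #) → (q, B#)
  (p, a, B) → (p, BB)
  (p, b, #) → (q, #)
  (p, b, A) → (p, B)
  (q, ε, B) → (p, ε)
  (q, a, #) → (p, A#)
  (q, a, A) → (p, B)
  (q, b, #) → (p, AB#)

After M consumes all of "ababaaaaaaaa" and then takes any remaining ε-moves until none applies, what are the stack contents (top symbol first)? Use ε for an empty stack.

(p, ababaaaaaaaa, #)
  read a, top #: go to q, push B# → (q, babaaaaaaaa, B#)
  ε-move, top B: go to p, push ε → (p, babaaaaaaaa, #)
  read b, top #: go to q, push # → (q, abaaaaaaaa, #)
  read a, top #: go to p, push A# → (p, baaaaaaaa, A#)
  read b, top A: go to p, push B → (p, aaaaaaaa, B#)
  read a, top B: go to p, push BB → (p, aaaaaaa, BB#)
  read a, top B: go to p, push BB → (p, aaaaaa, BBB#)
  read a, top B: go to p, push BB → (p, aaaaa, BBBB#)
  read a, top B: go to p, push BB → (p, aaaa, BBBBB#)
  read a, top B: go to p, push BB → (p, aaa, BBBBBB#)
  read a, top B: go to p, push BB → (p, aa, BBBBBBB#)
  read a, top B: go to p, push BB → (p, a, BBBBBBBB#)
  read a, top B: go to p, push BB → (p, ε, BBBBBBBBB#)
All input consumed in state p with stack BBBBBBBBB#.

BBBBBBBBB#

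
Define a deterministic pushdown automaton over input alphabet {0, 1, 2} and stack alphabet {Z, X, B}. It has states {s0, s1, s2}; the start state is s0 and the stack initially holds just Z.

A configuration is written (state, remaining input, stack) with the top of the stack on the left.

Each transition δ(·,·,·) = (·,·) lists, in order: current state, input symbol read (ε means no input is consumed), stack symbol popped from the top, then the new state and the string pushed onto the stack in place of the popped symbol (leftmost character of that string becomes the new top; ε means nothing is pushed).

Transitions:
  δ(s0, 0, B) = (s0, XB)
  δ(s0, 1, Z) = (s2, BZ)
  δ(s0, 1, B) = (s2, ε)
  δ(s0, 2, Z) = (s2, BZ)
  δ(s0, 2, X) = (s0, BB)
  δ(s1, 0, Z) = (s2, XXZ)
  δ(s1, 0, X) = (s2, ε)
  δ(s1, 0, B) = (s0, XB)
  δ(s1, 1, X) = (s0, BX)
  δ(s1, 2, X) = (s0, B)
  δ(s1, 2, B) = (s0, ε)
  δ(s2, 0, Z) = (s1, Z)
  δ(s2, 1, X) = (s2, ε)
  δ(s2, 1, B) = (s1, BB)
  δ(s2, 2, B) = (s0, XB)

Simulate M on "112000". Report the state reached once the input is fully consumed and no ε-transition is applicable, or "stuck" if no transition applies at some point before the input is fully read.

stuck

(s0, 112000, Z) ⊢ (s2, 12000, BZ) ⊢ (s1, 2000, BBZ) ⊢ (s0, 000, BZ) ⊢ (s0, 00, XBZ)
No transition for (s0, 0, top X); M blocks with input 00 remaining.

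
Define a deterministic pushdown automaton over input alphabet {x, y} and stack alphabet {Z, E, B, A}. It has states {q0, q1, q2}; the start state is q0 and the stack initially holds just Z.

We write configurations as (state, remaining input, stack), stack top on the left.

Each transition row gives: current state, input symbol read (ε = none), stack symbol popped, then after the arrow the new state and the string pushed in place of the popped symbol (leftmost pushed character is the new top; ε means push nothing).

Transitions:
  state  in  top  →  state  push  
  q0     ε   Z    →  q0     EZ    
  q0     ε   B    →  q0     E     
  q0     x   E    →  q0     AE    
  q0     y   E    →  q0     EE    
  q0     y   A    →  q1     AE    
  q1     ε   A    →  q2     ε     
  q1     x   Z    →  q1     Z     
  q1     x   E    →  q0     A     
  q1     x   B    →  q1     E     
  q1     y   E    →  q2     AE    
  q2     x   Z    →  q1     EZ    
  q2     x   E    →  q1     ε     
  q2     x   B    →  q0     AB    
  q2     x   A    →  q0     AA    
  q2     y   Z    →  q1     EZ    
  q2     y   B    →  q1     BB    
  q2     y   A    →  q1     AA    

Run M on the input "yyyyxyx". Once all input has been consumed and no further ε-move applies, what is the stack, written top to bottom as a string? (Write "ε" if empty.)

EEEEEZ

(q0, yyyyxyx, Z) ⊢ (q0, yyyyxyx, EZ) ⊢ (q0, yyyxyx, EEZ) ⊢ (q0, yyxyx, EEEZ) ⊢ (q0, yxyx, EEEEZ) ⊢ (q0, xyx, EEEEEZ) ⊢ (q0, yx, AEEEEEZ) ⊢ (q1, x, AEEEEEEZ) ⊢ (q2, x, EEEEEEZ) ⊢ (q1, ε, EEEEEZ)
All input consumed in state q1 with stack EEEEEZ.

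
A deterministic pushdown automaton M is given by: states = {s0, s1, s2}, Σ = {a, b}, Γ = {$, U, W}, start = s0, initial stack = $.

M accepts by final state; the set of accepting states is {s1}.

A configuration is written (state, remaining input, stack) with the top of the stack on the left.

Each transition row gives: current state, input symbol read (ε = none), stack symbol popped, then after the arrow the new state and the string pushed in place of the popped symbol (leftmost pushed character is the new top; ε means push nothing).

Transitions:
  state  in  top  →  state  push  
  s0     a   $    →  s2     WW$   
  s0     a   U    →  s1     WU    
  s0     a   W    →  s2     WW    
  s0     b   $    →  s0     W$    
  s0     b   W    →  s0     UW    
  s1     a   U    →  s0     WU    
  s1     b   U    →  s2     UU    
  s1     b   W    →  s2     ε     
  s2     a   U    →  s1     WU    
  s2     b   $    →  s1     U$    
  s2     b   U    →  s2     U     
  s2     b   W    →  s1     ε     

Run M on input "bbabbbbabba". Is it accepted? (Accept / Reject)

Accept

(s0, bbabbbbabba, $)
  read b, top $: go to s0, push W$ → (s0, babbbbabba, W$)
  read b, top W: go to s0, push UW → (s0, abbbbabba, UW$)
  read a, top U: go to s1, push WU → (s1, bbbbabba, WUW$)
  read b, top W: go to s2, push ε → (s2, bbbabba, UW$)
  read b, top U: go to s2, push U → (s2, bbabba, UW$)
  read b, top U: go to s2, push U → (s2, babba, UW$)
  read b, top U: go to s2, push U → (s2, abba, UW$)
  read a, top U: go to s1, push WU → (s1, bba, WUW$)
  read b, top W: go to s2, push ε → (s2, ba, UW$)
  read b, top U: go to s2, push U → (s2, a, UW$)
  read a, top U: go to s1, push WU → (s1, ε, WUW$)
All input consumed; state s1 ∈ F.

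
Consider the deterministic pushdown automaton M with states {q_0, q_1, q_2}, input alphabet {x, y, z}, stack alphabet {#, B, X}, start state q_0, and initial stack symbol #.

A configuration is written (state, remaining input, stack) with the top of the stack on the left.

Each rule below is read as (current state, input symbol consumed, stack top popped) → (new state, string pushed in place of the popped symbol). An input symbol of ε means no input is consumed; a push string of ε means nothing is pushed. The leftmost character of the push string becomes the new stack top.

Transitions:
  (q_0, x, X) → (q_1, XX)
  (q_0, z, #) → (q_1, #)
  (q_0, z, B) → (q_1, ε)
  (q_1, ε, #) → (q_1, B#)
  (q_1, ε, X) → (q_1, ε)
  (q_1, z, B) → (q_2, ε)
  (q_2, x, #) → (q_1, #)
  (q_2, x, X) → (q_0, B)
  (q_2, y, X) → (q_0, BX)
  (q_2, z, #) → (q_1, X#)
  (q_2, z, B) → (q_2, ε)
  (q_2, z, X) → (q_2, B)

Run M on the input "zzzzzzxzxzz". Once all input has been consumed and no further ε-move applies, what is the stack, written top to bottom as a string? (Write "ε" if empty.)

(q_0, zzzzzzxzxzz, #) ⊢ (q_1, zzzzzxzxzz, #) ⊢ (q_1, zzzzzxzxzz, B#) ⊢ (q_2, zzzzxzxzz, #) ⊢ (q_1, zzzxzxzz, X#) ⊢ (q_1, zzzxzxzz, #) ⊢ (q_1, zzzxzxzz, B#) ⊢ (q_2, zzxzxzz, #) ⊢ (q_1, zxzxzz, X#) ⊢ (q_1, zxzxzz, #) ⊢ (q_1, zxzxzz, B#) ⊢ (q_2, xzxzz, #) ⊢ (q_1, zxzz, #) ⊢ (q_1, zxzz, B#) ⊢ (q_2, xzz, #) ⊢ (q_1, zz, #) ⊢ (q_1, zz, B#) ⊢ (q_2, z, #) ⊢ (q_1, ε, X#) ⊢ (q_1, ε, #) ⊢ (q_1, ε, B#)
All input consumed in state q_1 with stack B#.

B#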